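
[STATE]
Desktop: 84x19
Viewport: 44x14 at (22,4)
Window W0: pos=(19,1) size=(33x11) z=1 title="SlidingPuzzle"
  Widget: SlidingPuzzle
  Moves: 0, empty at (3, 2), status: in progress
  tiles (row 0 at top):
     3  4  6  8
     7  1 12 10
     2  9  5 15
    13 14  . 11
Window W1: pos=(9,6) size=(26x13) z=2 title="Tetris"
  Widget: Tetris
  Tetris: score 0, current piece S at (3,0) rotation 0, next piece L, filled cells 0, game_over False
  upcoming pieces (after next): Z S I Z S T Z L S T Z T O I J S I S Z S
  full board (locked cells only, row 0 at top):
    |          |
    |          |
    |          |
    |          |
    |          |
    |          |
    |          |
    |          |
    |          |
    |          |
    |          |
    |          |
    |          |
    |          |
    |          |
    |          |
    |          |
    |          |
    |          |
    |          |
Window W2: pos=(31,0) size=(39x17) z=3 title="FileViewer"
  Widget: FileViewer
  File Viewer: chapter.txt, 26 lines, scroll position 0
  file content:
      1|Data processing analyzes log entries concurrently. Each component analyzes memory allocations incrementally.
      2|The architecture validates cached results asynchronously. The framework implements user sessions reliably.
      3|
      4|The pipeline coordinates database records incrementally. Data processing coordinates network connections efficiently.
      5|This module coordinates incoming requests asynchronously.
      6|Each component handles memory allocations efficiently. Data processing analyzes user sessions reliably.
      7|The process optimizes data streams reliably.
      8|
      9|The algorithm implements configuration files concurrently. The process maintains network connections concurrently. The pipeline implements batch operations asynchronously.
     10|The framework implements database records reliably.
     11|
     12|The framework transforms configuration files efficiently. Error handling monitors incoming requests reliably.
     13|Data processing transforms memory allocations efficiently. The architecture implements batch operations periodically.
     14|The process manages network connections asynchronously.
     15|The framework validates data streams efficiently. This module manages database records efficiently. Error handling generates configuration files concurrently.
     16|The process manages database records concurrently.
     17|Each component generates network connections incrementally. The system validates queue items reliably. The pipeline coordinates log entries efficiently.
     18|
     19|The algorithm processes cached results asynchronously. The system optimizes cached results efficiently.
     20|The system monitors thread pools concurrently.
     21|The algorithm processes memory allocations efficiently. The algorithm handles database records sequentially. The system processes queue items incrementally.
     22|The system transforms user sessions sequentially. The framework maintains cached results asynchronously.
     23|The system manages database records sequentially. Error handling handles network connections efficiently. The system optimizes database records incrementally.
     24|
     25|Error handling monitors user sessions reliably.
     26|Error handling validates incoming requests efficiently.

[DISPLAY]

───┬────┬┃The architecture validates cached 
 3 │  4 │┃                                  
━━━━━━━━━┃The pipeline coordinates database 
         ┃This module coordinates incoming r
─────────┃Each component handles memory allo
ext:     ┃The process optimizes data streams
 ▒       ┃                                  
▒▒       ┃The algorithm implements configura
         ┃The framework implements database 
         ┃                                  
         ┃The framework transforms configura
core:    ┃Data processing transforms memory 
         ┗━━━━━━━━━━━━━━━━━━━━━━━━━━━━━━━━━━
            ┃                               


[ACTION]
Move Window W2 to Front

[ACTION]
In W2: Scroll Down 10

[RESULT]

───┬────┬┃The framework transforms configura
 3 │  4 │┃Data processing transforms memory 
━━━━━━━━━┃The process manages network connec
         ┃The framework validates data strea
─────────┃The process manages database recor
ext:     ┃Each component generates network c
 ▒       ┃                                  
▒▒       ┃The algorithm processes cached res
         ┃The system monitors thread pools c
         ┃The algorithm processes memory all
         ┃The system transforms user session
core:    ┃The system manages database record
         ┗━━━━━━━━━━━━━━━━━━━━━━━━━━━━━━━━━━
            ┃                               


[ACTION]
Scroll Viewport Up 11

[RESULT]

         ┏━━━━━━━━━━━━━━━━━━━━━━━━━━━━━━━━━━
━━━━━━━━━┃ FileViewer                       
lidingPuz┠──────────────────────────────────
─────────┃                                  
───┬────┬┃The framework transforms configura
 3 │  4 │┃Data processing transforms memory 
━━━━━━━━━┃The process manages network connec
         ┃The framework validates data strea
─────────┃The process manages database recor
ext:     ┃Each component generates network c
 ▒       ┃                                  
▒▒       ┃The algorithm processes cached res
         ┃The system monitors thread pools c
         ┃The algorithm processes memory all


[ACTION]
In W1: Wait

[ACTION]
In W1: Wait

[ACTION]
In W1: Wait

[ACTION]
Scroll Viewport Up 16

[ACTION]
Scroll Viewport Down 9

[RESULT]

 3 │  4 │┃Data processing transforms memory 
━━━━━━━━━┃The process manages network connec
         ┃The framework validates data strea
─────────┃The process manages database recor
ext:     ┃Each component generates network c
 ▒       ┃                                  
▒▒       ┃The algorithm processes cached res
         ┃The system monitors thread pools c
         ┃The algorithm processes memory all
         ┃The system transforms user session
core:    ┃The system manages database record
         ┗━━━━━━━━━━━━━━━━━━━━━━━━━━━━━━━━━━
            ┃                               
━━━━━━━━━━━━┛                               


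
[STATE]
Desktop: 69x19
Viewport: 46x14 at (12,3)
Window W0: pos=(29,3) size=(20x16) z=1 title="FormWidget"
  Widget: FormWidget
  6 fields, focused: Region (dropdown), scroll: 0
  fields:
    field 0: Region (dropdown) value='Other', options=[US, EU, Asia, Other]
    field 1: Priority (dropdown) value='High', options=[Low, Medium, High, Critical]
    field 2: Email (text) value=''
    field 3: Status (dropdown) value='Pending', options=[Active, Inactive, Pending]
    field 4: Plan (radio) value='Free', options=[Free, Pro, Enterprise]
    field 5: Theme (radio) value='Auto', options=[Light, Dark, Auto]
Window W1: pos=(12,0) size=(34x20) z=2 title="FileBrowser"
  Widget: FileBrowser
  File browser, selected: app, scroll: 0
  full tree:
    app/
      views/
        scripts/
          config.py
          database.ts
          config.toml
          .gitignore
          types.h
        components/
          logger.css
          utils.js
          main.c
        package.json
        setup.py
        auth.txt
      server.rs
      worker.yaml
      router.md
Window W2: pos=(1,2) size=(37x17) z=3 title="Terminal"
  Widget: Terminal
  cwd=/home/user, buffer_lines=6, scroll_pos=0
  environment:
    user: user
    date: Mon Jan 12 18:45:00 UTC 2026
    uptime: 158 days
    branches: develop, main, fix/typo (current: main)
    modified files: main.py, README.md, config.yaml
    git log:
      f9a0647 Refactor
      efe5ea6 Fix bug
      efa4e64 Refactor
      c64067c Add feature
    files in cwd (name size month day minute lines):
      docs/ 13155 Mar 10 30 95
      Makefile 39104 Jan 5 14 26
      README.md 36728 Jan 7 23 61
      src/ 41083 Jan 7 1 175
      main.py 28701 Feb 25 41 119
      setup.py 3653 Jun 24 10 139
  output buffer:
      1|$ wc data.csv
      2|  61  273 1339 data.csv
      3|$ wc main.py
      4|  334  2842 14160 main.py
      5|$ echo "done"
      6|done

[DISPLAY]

                         ┃       ┃━━┓         
─────────────────────────┨       ┃  ┃         
csv                      ┃       ┃──┨         
1339 data.csv            ┃       ┃▼]┃         
py                       ┃       ┃▼]┃         
2 14160 main.py          ┃       ┃ ]┃         
ne"                      ┃       ┃▼]┃         
                         ┃       ┃) ┃         
                         ┃       ┃) ┃         
                         ┃       ┃  ┃         
                         ┃       ┃  ┃         
                         ┃       ┃  ┃         
                         ┃       ┃  ┃         
                         ┃       ┃  ┃         


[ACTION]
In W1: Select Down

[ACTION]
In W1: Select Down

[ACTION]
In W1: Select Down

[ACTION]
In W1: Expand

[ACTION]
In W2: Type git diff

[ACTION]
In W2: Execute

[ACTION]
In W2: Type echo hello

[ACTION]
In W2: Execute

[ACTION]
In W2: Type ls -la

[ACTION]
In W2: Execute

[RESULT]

                         ┃       ┃━━┓         
─────────────────────────┨       ┃  ┃         
,4 @@                    ┃       ┃──┨         
                         ┃       ┃▼]┃         
s                        ┃       ┃▼]┃         
lo                       ┃       ┃ ]┃         
                         ┃       ┃▼]┃         
                         ┃       ┃) ┃         
  1 user group    13155 M┃       ┃) ┃         
  1 user group    39104 J┃       ┃  ┃         
  1 user group    36728 J┃       ┃  ┃         
  1 user group    41083 J┃       ┃  ┃         
  1 user group    28701 F┃       ┃  ┃         
  1 user group     3653 J┃       ┃  ┃         


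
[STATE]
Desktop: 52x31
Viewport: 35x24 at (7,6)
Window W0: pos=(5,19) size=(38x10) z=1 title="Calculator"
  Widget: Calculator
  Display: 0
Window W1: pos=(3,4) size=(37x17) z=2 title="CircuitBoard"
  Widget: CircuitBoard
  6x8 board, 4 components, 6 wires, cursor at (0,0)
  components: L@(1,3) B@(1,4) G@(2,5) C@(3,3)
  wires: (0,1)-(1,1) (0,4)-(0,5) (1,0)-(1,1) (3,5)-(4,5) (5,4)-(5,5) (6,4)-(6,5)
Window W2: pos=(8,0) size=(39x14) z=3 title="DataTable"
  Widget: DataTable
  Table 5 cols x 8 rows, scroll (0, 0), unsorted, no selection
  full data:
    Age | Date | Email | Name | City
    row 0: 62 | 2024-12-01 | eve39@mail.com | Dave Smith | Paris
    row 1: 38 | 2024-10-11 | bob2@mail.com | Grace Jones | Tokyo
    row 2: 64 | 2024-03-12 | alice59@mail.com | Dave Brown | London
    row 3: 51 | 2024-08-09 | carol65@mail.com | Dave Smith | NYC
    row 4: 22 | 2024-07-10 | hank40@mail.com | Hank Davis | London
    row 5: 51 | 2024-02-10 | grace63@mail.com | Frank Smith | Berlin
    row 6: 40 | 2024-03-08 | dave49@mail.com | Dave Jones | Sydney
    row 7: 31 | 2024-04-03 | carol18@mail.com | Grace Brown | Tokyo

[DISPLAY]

─┃38 │2024-10-11│bob2@mail.com   │G
0┃64 │2024-03-12│alice59@mail.com│D
[┃51 │2024-08-09│carol65@mail.com│D
 ┃22 │2024-07-10│hank40@mail.com │H
 ┃51 │2024-02-10│grace63@mail.com│F
 ┃40 │2024-03-08│dave49@mail.com │D
 ┃31 │2024-04-03│carol18@mail.com│G
 ┗━━━━━━━━━━━━━━━━━━━━━━━━━━━━━━━━━
             C       ·          ┃  
                     │          ┃  
                     ·          ┃  
                                ┃  
                 · ─ ·          ┃  
                                ┃━━
━━━━━━━━━━━━━━━━━━━━━━━━━━━━━━━━┛  
───────────────────────────────────
                                  0
───┬───┬───┬───┐                   
 7 │ 8 │ 9 │ ÷ │                   
───┼───┼───┼───┤                   
 4 │ 5 │ 6 │ × │                   
───┴───┴───┴───┘                   
━━━━━━━━━━━━━━━━━━━━━━━━━━━━━━━━━━━
                                   


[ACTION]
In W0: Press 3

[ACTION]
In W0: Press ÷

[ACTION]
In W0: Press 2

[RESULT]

─┃38 │2024-10-11│bob2@mail.com   │G
0┃64 │2024-03-12│alice59@mail.com│D
[┃51 │2024-08-09│carol65@mail.com│D
 ┃22 │2024-07-10│hank40@mail.com │H
 ┃51 │2024-02-10│grace63@mail.com│F
 ┃40 │2024-03-08│dave49@mail.com │D
 ┃31 │2024-04-03│carol18@mail.com│G
 ┗━━━━━━━━━━━━━━━━━━━━━━━━━━━━━━━━━
             C       ·          ┃  
                     │          ┃  
                     ·          ┃  
                                ┃  
                 · ─ ·          ┃  
                                ┃━━
━━━━━━━━━━━━━━━━━━━━━━━━━━━━━━━━┛  
───────────────────────────────────
                                  2
───┬───┬───┬───┐                   
 7 │ 8 │ 9 │ ÷ │                   
───┼───┼───┼───┤                   
 4 │ 5 │ 6 │ × │                   
───┴───┴───┴───┘                   
━━━━━━━━━━━━━━━━━━━━━━━━━━━━━━━━━━━
                                   


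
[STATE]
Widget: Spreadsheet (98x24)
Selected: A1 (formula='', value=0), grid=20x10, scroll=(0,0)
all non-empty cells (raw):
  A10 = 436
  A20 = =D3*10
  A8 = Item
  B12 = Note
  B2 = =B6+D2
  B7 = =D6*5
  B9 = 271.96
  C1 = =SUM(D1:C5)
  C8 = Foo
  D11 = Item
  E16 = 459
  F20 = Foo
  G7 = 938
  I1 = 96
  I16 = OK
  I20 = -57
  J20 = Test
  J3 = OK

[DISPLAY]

A1:                                                                                               
       A       B       C       D       E       F       G       H       I       J                  
--------------------------------------------------------------------------------------------------
  1      [0]       0#CIRC!         0       0       0       0       0      96       0              
  2        0       0       0       0       0       0       0       0       0       0              
  3        0       0       0       0       0       0       0       0       0OK                    
  4        0       0       0       0       0       0       0       0       0       0              
  5        0       0       0       0       0       0       0       0       0       0              
  6        0       0       0       0       0       0       0       0       0       0              
  7        0       0       0       0       0       0     938       0       0       0              
  8 Item           0Foo            0       0       0       0       0       0       0              
  9        0  271.96       0       0       0       0       0       0       0       0              
 10      436       0       0       0       0       0       0       0       0       0              
 11        0       0       0Item           0       0       0       0       0       0              
 12        0Note           0       0       0       0       0       0       0       0              
 13        0       0       0       0       0       0       0       0       0       0              
 14        0       0       0       0       0       0       0       0       0       0              
 15        0       0       0       0       0       0       0       0       0       0              
 16        0       0       0       0     459       0       0       0OK             0              
 17        0       0       0       0       0       0       0       0       0       0              
 18        0       0       0       0       0       0       0       0       0       0              
 19        0       0       0       0       0       0       0       0       0       0              
 20        0       0       0       0       0Foo            0       0     -57Test                  
                                                                                                  


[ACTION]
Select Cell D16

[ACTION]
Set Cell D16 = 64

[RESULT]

D16: 64                                                                                           
       A       B       C       D       E       F       G       H       I       J                  
--------------------------------------------------------------------------------------------------
  1        0       0#CIRC!         0       0       0       0       0      96       0              
  2        0       0       0       0       0       0       0       0       0       0              
  3        0       0       0       0       0       0       0       0       0OK                    
  4        0       0       0       0       0       0       0       0       0       0              
  5        0       0       0       0       0       0       0       0       0       0              
  6        0       0       0       0       0       0       0       0       0       0              
  7        0       0       0       0       0       0     938       0       0       0              
  8 Item           0Foo            0       0       0       0       0       0       0              
  9        0  271.96       0       0       0       0       0       0       0       0              
 10      436       0       0       0       0       0       0       0       0       0              
 11        0       0       0Item           0       0       0       0       0       0              
 12        0Note           0       0       0       0       0       0       0       0              
 13        0       0       0       0       0       0       0       0       0       0              
 14        0       0       0       0       0       0       0       0       0       0              
 15        0       0       0       0       0       0       0       0       0       0              
 16        0       0       0    [64]     459       0       0       0OK             0              
 17        0       0       0       0       0       0       0       0       0       0              
 18        0       0       0       0       0       0       0       0       0       0              
 19        0       0       0       0       0       0       0       0       0       0              
 20        0       0       0       0       0Foo            0       0     -57Test                  
                                                                                                  


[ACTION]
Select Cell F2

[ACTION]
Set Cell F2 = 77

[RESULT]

F2: 77                                                                                            
       A       B       C       D       E       F       G       H       I       J                  
--------------------------------------------------------------------------------------------------
  1        0       0#CIRC!         0       0       0       0       0      96       0              
  2        0       0       0       0       0    [77]       0       0       0       0              
  3        0       0       0       0       0       0       0       0       0OK                    
  4        0       0       0       0       0       0       0       0       0       0              
  5        0       0       0       0       0       0       0       0       0       0              
  6        0       0       0       0       0       0       0       0       0       0              
  7        0       0       0       0       0       0     938       0       0       0              
  8 Item           0Foo            0       0       0       0       0       0       0              
  9        0  271.96       0       0       0       0       0       0       0       0              
 10      436       0       0       0       0       0       0       0       0       0              
 11        0       0       0Item           0       0       0       0       0       0              
 12        0Note           0       0       0       0       0       0       0       0              
 13        0       0       0       0       0       0       0       0       0       0              
 14        0       0       0       0       0       0       0       0       0       0              
 15        0       0       0       0       0       0       0       0       0       0              
 16        0       0       0      64     459       0       0       0OK             0              
 17        0       0       0       0       0       0       0       0       0       0              
 18        0       0       0       0       0       0       0       0       0       0              
 19        0       0       0       0       0       0       0       0       0       0              
 20        0       0       0       0       0Foo            0       0     -57Test                  
                                                                                                  


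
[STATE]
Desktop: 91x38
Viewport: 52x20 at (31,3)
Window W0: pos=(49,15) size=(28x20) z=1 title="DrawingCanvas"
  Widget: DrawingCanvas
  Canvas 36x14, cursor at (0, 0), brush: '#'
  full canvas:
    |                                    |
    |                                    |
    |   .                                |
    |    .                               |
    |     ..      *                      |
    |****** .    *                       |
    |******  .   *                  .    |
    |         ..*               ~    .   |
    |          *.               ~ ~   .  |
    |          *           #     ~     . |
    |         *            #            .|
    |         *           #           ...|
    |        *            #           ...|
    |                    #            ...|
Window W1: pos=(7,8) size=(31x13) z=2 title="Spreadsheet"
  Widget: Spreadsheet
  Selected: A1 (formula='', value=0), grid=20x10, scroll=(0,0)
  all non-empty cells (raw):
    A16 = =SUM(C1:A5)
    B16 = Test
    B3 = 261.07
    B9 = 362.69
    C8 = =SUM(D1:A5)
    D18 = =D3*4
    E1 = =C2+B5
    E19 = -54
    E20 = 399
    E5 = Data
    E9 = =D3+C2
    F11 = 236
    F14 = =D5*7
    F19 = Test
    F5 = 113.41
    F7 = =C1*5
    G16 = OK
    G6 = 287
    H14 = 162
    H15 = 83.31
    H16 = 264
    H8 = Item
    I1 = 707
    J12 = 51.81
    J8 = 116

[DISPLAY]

                                                    
                                                    
                                                    
                                                    
                                                    
━━━━━━┓                                             
      ┃                                             
──────┨                                             
      ┃                                             
C     ┃                                             
------┃                                             
    0 ┃                                             
    0 ┃           ┏━━━━━━━━━━━━━━━━━━━━━━━━━━┓      
    0 ┃           ┃ DrawingCanvas            ┃      
    0 ┃           ┠──────────────────────────┨      
    0 ┃           ┃+                         ┃      
    0 ┃           ┃                          ┃      
━━━━━━┛           ┃   .                      ┃      
                  ┃    .                     ┃      
                  ┃     ..      *            ┃      


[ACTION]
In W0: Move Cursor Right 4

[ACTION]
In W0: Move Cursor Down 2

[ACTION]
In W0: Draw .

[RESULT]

                                                    
                                                    
                                                    
                                                    
                                                    
━━━━━━┓                                             
      ┃                                             
──────┨                                             
      ┃                                             
C     ┃                                             
------┃                                             
    0 ┃                                             
    0 ┃           ┏━━━━━━━━━━━━━━━━━━━━━━━━━━┓      
    0 ┃           ┃ DrawingCanvas            ┃      
    0 ┃           ┠──────────────────────────┨      
    0 ┃           ┃                          ┃      
    0 ┃           ┃                          ┃      
━━━━━━┛           ┃   ..                     ┃      
                  ┃    .                     ┃      
                  ┃     ..      *            ┃      


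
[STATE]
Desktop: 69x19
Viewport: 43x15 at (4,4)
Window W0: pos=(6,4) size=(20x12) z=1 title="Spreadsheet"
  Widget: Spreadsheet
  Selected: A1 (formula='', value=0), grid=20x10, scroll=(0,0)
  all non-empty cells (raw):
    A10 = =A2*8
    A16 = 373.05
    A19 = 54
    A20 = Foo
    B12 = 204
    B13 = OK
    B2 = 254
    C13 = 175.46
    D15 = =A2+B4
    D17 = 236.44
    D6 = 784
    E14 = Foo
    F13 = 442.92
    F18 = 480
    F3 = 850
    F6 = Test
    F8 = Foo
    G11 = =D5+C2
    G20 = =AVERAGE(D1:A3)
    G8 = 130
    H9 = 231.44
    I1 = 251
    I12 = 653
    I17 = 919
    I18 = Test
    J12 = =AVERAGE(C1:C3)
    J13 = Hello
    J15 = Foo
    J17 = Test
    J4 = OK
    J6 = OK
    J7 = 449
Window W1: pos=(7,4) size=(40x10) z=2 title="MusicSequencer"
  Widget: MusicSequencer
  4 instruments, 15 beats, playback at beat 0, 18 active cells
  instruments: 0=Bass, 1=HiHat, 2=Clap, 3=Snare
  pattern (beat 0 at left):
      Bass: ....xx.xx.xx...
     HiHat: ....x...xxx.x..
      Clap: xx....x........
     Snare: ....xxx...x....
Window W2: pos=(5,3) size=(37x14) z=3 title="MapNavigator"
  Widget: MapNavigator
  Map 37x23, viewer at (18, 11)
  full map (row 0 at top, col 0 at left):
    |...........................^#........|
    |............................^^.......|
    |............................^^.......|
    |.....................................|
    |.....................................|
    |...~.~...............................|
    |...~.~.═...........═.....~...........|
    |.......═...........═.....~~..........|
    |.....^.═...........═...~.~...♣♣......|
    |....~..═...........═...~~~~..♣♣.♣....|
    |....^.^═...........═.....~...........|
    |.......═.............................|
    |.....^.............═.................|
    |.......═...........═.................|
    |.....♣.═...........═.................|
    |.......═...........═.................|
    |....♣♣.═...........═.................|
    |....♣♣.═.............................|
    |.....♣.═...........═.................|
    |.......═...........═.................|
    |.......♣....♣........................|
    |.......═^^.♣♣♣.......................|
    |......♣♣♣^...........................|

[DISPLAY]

 ┃ MapNavigator                      ┃━━━━┓
 ┠───────────────────────────────────┨    ┃
 ┃..~.~.═...........═.....~..........┃────┨
 ┃......═...........═.....~~.........┃    ┃
 ┃....^.═...........═...~.~...♣♣.....┃    ┃
 ┃...~..═...........═...~~~~..♣♣.♣...┃    ┃
 ┃...^.^═...........═.....~..........┃    ┃
 ┃......═..........@.................┃    ┃
 ┃....^.............═................┃    ┃
 ┃......═...........═................┃━━━━┛
 ┃....♣.═...........═................┃     
 ┃......═...........═................┃     
 ┗━━━━━━━━━━━━━━━━━━━━━━━━━━━━━━━━━━━┛     
                                           
                                           


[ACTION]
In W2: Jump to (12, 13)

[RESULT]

 ┃ MapNavigator                      ┃━━━━┓
 ┠───────────────────────────────────┨    ┃
 ┃     .....^.═...........═...~.~...♣┃────┨
 ┃     ....~..═...........═...~~~~..♣┃    ┃
 ┃     ....^.^═...........═.....~....┃    ┃
 ┃     .......═......................┃    ┃
 ┃     .....^.............═..........┃    ┃
 ┃     .......═....@......═..........┃    ┃
 ┃     .....♣.═...........═..........┃    ┃
 ┃     .......═...........═..........┃━━━━┛
 ┃     ....♣♣.═...........═..........┃     
 ┃     ....♣♣.═......................┃     
 ┗━━━━━━━━━━━━━━━━━━━━━━━━━━━━━━━━━━━┛     
                                           
                                           


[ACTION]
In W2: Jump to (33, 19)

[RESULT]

 ┃ MapNavigator                      ┃━━━━┓
 ┠───────────────────────────────────┨    ┃
 ┃...═.................              ┃────┨
 ┃...═.................              ┃    ┃
 ┃...═.................              ┃    ┃
 ┃.....................              ┃    ┃
 ┃...═.................              ┃    ┃
 ┃...═.............@...              ┃    ┃
 ┃.....................              ┃    ┃
 ┃.....................              ┃━━━━┛
 ┃.....................              ┃     
 ┃                                   ┃     
 ┗━━━━━━━━━━━━━━━━━━━━━━━━━━━━━━━━━━━┛     
                                           
                                           


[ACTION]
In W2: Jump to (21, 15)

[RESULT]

 ┃ MapNavigator                      ┃━━━━┓
 ┠───────────────────────────────────┨    ┃
 ┃^.^═...........═.....~...........  ┃────┨
 ┃...═.............................  ┃    ┃
 ┃.^.............═.................  ┃    ┃
 ┃...═...........═.................  ┃    ┃
 ┃.♣.═...........═.................  ┃    ┃
 ┃...═...........═.@...............  ┃    ┃
 ┃♣♣.═...........═.................  ┃    ┃
 ┃♣♣.═.............................  ┃━━━━┛
 ┃.♣.═...........═.................  ┃     
 ┃...═...........═.................  ┃     
 ┗━━━━━━━━━━━━━━━━━━━━━━━━━━━━━━━━━━━┛     
                                           
                                           


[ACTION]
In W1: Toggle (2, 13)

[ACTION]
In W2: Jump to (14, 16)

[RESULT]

 ┃ MapNavigator                      ┃━━━━┓
 ┠───────────────────────────────────┨    ┃
 ┃   .......═........................┃────┨
 ┃   .....^.............═............┃    ┃
 ┃   .......═...........═............┃    ┃
 ┃   .....♣.═...........═............┃    ┃
 ┃   .......═...........═............┃    ┃
 ┃   ....♣♣.═......@....═............┃    ┃
 ┃   ....♣♣.═........................┃    ┃
 ┃   .....♣.═...........═............┃━━━━┛
 ┃   .......═...........═............┃     
 ┃   .......♣....♣...................┃     
 ┗━━━━━━━━━━━━━━━━━━━━━━━━━━━━━━━━━━━┛     
                                           
                                           


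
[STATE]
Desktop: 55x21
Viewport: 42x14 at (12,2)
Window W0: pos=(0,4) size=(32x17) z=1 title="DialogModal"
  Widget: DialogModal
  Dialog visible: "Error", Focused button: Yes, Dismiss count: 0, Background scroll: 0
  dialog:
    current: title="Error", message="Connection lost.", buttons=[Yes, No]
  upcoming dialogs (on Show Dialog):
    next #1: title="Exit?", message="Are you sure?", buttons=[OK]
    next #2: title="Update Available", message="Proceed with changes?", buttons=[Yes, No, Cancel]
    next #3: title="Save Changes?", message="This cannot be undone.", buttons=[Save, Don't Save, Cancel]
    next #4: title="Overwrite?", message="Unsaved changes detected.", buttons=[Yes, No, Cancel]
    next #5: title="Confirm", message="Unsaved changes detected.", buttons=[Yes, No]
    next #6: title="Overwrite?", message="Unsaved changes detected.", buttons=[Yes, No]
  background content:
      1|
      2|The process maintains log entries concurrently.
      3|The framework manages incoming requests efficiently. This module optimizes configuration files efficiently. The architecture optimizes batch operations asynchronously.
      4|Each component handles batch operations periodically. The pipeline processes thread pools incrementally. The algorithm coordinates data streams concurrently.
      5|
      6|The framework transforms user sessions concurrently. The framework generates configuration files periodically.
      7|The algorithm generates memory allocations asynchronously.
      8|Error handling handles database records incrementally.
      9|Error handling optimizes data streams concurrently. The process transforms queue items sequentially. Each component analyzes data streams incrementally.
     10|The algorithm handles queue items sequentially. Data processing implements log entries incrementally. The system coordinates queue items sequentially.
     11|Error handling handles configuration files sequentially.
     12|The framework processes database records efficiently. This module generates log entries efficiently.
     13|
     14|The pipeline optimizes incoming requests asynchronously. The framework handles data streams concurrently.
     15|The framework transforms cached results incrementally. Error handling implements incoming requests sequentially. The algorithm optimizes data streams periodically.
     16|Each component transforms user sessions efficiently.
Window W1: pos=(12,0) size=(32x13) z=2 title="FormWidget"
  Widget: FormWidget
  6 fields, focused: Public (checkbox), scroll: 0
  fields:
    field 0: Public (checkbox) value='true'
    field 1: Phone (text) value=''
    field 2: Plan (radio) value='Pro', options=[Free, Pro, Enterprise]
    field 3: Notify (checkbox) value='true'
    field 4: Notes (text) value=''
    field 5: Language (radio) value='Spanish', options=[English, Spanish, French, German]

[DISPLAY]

┠──────────────────────────────┨          
┃> Public:     [x]             ┃          
┃  Phone:      [              ]┃          
┃  Plan:       ( ) Free  (●) Pr┃          
┃  Notify:     [x]             ┃          
┃  Notes:      [              ]┃          
┃  Language:   ( ) English  (●)┃          
┃                              ┃          
┃                              ┃          
┃                              ┃          
┗━━━━━━━━━━━━━━━━━━━━━━━━━━━━━━┛          
ection lost. │emory┃                      
Yes]  No     │tabas┃                      
─────────────┘data ┃                      


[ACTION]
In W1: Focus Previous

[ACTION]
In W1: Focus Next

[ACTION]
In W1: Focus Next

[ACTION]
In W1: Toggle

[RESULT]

┠──────────────────────────────┨          
┃  Public:     [x]             ┃          
┃> Phone:      [              ]┃          
┃  Plan:       ( ) Free  (●) Pr┃          
┃  Notify:     [x]             ┃          
┃  Notes:      [              ]┃          
┃  Language:   ( ) English  (●)┃          
┃                              ┃          
┃                              ┃          
┃                              ┃          
┗━━━━━━━━━━━━━━━━━━━━━━━━━━━━━━┛          
ection lost. │emory┃                      
Yes]  No     │tabas┃                      
─────────────┘data ┃                      


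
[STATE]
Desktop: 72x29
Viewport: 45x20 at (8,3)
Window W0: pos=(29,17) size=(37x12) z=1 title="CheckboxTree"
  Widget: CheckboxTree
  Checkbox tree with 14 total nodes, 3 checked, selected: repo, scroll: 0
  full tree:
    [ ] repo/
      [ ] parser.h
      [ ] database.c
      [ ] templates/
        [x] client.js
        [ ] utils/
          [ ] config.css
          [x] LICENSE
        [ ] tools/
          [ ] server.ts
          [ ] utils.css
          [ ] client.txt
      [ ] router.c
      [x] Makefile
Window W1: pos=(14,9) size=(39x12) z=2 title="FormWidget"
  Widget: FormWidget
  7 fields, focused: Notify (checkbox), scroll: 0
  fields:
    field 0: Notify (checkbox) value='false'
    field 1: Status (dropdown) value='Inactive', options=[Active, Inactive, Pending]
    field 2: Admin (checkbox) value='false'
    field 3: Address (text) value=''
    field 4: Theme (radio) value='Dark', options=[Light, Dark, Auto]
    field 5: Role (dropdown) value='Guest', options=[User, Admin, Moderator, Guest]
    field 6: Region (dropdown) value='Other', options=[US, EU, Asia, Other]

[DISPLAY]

                                             
                                             
                                             
                                             
                                             
                                             
      ┏━━━━━━━━━━━━━━━━━━━━━━━━━━━━━━━━━━━━━┓
      ┃ FormWidget                          ┃
      ┠─────────────────────────────────────┨
      ┃> Notify:     [ ]                    ┃
      ┃  Status:     [Inactive            ▼]┃
      ┃  Admin:      [ ]                    ┃
      ┃  Address:    [                     ]┃
      ┃  Theme:      ( ) Light  (●) Dark  ( ┃
      ┃  Role:       [Guest               ▼]┃
      ┃  Region:     [Other               ▼]┃
      ┃                                     ┃
      ┗━━━━━━━━━━━━━━━━━━━━━━━━━━━━━━━━━━━━━┛
                     ┃   [ ] parser.h        
                     ┃   [ ] database.c      


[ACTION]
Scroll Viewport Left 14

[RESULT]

                                             
                                             
                                             
                                             
                                             
                                             
              ┏━━━━━━━━━━━━━━━━━━━━━━━━━━━━━━
              ┃ FormWidget                   
              ┠──────────────────────────────
              ┃> Notify:     [ ]             
              ┃  Status:     [Inactive       
              ┃  Admin:      [ ]             
              ┃  Address:    [               
              ┃  Theme:      ( ) Light  (●) D
              ┃  Role:       [Guest          
              ┃  Region:     [Other          
              ┃                              
              ┗━━━━━━━━━━━━━━━━━━━━━━━━━━━━━━
                             ┃   [ ] parser.h
                             ┃   [ ] database


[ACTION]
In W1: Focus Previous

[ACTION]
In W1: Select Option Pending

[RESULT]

                                             
                                             
                                             
                                             
                                             
                                             
              ┏━━━━━━━━━━━━━━━━━━━━━━━━━━━━━━
              ┃ FormWidget                   
              ┠──────────────────────────────
              ┃  Notify:     [ ]             
              ┃  Status:     [Inactive       
              ┃  Admin:      [ ]             
              ┃  Address:    [               
              ┃  Theme:      ( ) Light  (●) D
              ┃  Role:       [Guest          
              ┃> Region:     [Other          
              ┃                              
              ┗━━━━━━━━━━━━━━━━━━━━━━━━━━━━━━
                             ┃   [ ] parser.h
                             ┃   [ ] database


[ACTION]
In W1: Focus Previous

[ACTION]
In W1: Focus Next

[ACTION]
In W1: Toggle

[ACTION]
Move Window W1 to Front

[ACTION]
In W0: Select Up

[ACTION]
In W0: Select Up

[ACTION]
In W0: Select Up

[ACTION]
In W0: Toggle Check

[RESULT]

                                             
                                             
                                             
                                             
                                             
                                             
              ┏━━━━━━━━━━━━━━━━━━━━━━━━━━━━━━
              ┃ FormWidget                   
              ┠──────────────────────────────
              ┃  Notify:     [ ]             
              ┃  Status:     [Inactive       
              ┃  Admin:      [ ]             
              ┃  Address:    [               
              ┃  Theme:      ( ) Light  (●) D
              ┃  Role:       [Guest          
              ┃> Region:     [Other          
              ┃                              
              ┗━━━━━━━━━━━━━━━━━━━━━━━━━━━━━━
                             ┃   [x] parser.h
                             ┃   [x] database
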